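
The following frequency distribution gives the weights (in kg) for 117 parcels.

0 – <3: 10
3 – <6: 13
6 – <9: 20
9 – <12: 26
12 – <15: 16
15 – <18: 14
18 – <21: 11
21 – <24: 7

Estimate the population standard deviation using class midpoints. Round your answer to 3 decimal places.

5.803

Midpoints: 1.5, 4.5, 7.5, 10.5, 13.5, 16.5, 19.5, 22.5
n = 117, Σfm = 1315.5, mean = 11.2436
Σfm² = 18731.25
Σf(m − x̄)² = Σfm² − (Σfm)²/n = 18731.25 − 1315.5²/117 = 3940.3077
Population variance = 3940.3077 / 117 = 33.6778
Standard deviation = √33.6778 = 5.8033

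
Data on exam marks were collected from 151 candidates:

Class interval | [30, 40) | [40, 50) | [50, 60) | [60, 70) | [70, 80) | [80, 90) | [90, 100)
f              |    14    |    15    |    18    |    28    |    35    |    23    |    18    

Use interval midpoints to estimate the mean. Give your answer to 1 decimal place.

68.0

Midpoints: 35, 45, 55, 65, 75, 85, 95
Σfm = 14×35 + 15×45 + 18×55 + 28×65 + 35×75 + 23×85 + 18×95 = 10265
n = Σf = 151
Mean = 10265 / 151 = 67.9801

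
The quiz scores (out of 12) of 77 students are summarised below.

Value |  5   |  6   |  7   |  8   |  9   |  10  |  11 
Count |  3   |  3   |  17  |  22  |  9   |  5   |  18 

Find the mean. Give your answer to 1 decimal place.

Values: 5, 6, 7, 8, 9, 10, 11
Σfx = 3×5 + 3×6 + 17×7 + 22×8 + 9×9 + 5×10 + 18×11 = 657
n = Σf = 77
Mean = 657 / 77 = 8.5325

8.5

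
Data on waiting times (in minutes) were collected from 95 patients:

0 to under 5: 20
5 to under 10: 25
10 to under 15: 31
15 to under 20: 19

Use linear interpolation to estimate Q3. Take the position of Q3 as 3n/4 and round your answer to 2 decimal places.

Cumulative frequencies: 20, 45, 76, 95
n = 95; position = 3n/4 = 71.25.
This falls in the class 10 to under 15: L = 10, F = 45, f = 31, h = 5.
Upper quartile ≈ 10 + ((71.25 − 45) / 31) × 5 = 14.2339

14.23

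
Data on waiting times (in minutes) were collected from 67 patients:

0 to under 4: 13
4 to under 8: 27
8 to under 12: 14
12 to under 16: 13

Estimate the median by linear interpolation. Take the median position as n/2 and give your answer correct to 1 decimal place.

7.0

Cumulative frequencies: 13, 40, 54, 67
n = 67; position = n/2 = 33.5.
This falls in the class 4 to under 8: L = 4, F = 13, f = 27, h = 4.
Median ≈ 4 + ((33.5 − 13) / 27) × 4 = 7.0370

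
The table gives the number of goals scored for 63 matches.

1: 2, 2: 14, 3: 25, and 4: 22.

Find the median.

3

Cumulative frequencies: 2, 16, 41, 63
n = 63, so the median is the value in position (n+1)/2 = 32.
Position 32 falls at value 3.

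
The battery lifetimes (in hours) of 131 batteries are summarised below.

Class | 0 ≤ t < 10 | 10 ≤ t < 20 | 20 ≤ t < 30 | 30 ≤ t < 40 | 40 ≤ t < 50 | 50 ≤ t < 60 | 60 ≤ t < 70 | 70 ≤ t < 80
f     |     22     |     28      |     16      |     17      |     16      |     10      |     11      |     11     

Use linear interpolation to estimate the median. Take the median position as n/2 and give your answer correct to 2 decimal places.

29.69

Cumulative frequencies: 22, 50, 66, 83, 99, 109, 120, 131
n = 131; position = n/2 = 65.5.
This falls in the class 20 ≤ t < 30: L = 20, F = 50, f = 16, h = 10.
Median ≈ 20 + ((65.5 − 50) / 16) × 10 = 29.6875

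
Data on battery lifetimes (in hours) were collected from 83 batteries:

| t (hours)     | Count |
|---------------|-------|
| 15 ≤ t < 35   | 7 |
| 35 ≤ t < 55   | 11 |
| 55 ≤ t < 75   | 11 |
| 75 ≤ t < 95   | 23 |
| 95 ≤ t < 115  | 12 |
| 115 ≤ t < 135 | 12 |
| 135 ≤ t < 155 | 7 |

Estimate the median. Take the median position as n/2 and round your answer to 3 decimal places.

Cumulative frequencies: 7, 18, 29, 52, 64, 76, 83
n = 83; position = n/2 = 41.5.
This falls in the class 75 ≤ t < 95: L = 75, F = 29, f = 23, h = 20.
Median ≈ 75 + ((41.5 − 29) / 23) × 20 = 85.8696

85.870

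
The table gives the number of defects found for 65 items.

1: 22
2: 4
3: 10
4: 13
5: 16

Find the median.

Cumulative frequencies: 22, 26, 36, 49, 65
n = 65, so the median is the value in position (n+1)/2 = 33.
Position 33 falls at value 3.

3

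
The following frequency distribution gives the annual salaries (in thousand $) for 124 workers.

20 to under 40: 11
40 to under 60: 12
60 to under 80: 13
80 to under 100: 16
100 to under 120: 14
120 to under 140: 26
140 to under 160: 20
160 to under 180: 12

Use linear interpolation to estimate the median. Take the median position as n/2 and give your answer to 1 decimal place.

Cumulative frequencies: 11, 23, 36, 52, 66, 92, 112, 124
n = 124; position = n/2 = 62.
This falls in the class 100 to under 120: L = 100, F = 52, f = 14, h = 20.
Median ≈ 100 + ((62 − 52) / 14) × 20 = 114.2857

114.3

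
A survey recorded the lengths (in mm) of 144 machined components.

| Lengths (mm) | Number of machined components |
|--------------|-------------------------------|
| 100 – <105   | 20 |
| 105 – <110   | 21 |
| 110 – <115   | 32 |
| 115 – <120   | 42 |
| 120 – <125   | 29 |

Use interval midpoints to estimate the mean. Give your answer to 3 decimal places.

113.854

Midpoints: 102.5, 107.5, 112.5, 117.5, 122.5
Σfm = 20×102.5 + 21×107.5 + 32×112.5 + 42×117.5 + 29×122.5 = 16395
n = Σf = 144
Mean = 16395 / 144 = 113.8542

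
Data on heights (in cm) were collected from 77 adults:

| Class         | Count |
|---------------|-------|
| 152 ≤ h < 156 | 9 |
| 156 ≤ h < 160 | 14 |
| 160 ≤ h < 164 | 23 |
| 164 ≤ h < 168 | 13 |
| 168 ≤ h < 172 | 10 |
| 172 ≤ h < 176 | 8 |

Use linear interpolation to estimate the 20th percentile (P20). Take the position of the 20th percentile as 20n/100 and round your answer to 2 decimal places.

Cumulative frequencies: 9, 23, 46, 59, 69, 77
n = 77; position = 20n/100 = 15.4.
This falls in the class 156 ≤ h < 160: L = 156, F = 9, f = 14, h = 4.
20th percentile ≈ 156 + ((15.4 − 9) / 14) × 4 = 157.8286

157.83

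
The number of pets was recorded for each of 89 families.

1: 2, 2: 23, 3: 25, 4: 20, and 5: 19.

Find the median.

3

Cumulative frequencies: 2, 25, 50, 70, 89
n = 89, so the median is the value in position (n+1)/2 = 45.
Position 45 falls at value 3.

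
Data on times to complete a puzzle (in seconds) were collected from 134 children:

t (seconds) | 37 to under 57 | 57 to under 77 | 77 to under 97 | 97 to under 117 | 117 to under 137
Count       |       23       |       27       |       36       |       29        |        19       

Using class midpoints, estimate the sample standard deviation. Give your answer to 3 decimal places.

25.940

Midpoints: 47, 67, 87, 107, 127
n = 134, Σfm = 11538, mean = 86.1045
Σfm² = 1082966
Σf(m − x̄)² = Σfm² − (Σfm)²/n = 1082966 − 11538²/134 = 89492.5373
Sample variance = 89492.5373 / 133 = 672.8762
Standard deviation = √672.8762 = 25.9399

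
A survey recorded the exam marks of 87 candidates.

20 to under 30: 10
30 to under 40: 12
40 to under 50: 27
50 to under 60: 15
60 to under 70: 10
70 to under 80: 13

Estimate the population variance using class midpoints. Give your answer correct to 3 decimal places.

Midpoints: 25, 35, 45, 55, 65, 75
n = 87, Σfm = 4335, mean = 49.8276
Σfm² = 236375
Σf(m − x̄)² = Σfm² − (Σfm)²/n = 236375 − 4335²/87 = 20372.4138
Population variance = 20372.4138 / 87 = 234.1657

234.166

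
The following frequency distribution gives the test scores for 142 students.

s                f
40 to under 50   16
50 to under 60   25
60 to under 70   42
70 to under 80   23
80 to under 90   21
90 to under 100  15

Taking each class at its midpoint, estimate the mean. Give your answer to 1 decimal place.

68.7

Midpoints: 45, 55, 65, 75, 85, 95
Σfm = 16×45 + 25×55 + 42×65 + 23×75 + 21×85 + 15×95 = 9760
n = Σf = 142
Mean = 9760 / 142 = 68.7324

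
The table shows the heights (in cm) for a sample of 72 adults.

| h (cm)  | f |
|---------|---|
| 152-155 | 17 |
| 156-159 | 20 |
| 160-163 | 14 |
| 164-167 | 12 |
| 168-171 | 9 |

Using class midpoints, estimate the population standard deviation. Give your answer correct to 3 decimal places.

5.333

Midpoints: 153.5, 157.5, 161.5, 165.5, 169.5
n = 72, Σfm = 11532, mean = 160.1667
Σfm² = 1849090
Σf(m − x̄)² = Σfm² − (Σfm)²/n = 1849090 − 11532²/72 = 2048.0000
Population variance = 2048.0000 / 72 = 28.4444
Standard deviation = √28.4444 = 5.3333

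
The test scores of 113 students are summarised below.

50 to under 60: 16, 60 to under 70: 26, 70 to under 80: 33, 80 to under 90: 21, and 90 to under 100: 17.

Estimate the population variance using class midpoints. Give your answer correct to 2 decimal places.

158.34

Midpoints: 55, 65, 75, 85, 95
n = 113, Σfm = 8445, mean = 74.7345
Σfm² = 649025
Σf(m − x̄)² = Σfm² − (Σfm)²/n = 649025 − 8445²/113 = 17892.0354
Population variance = 17892.0354 / 113 = 158.3366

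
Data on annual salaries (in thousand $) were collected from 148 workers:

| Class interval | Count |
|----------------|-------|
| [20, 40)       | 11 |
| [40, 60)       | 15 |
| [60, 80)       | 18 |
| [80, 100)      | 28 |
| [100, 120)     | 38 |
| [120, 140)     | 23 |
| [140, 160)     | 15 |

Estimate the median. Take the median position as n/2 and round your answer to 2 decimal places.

Cumulative frequencies: 11, 26, 44, 72, 110, 133, 148
n = 148; position = n/2 = 74.
This falls in the class [100, 120): L = 100, F = 72, f = 38, h = 20.
Median ≈ 100 + ((74 − 72) / 38) × 20 = 101.0526

101.05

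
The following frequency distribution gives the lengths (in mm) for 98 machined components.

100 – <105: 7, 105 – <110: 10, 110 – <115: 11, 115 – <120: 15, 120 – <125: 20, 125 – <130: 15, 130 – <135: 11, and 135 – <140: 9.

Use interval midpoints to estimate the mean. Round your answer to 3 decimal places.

Midpoints: 102.5, 107.5, 112.5, 117.5, 122.5, 127.5, 132.5, 137.5
Σfm = 7×102.5 + 10×107.5 + 11×112.5 + 15×117.5 + 20×122.5 + 15×127.5 + 11×132.5 + 9×137.5 = 11850
n = Σf = 98
Mean = 11850 / 98 = 120.9184

120.918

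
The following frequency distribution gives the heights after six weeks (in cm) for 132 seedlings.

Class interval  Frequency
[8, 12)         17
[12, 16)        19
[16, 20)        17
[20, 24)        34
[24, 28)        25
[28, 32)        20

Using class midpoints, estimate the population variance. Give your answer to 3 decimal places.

Midpoints: 10, 14, 18, 22, 26, 30
n = 132, Σfm = 2740, mean = 20.7576
Σfm² = 62288
Σf(m − x̄)² = Σfm² − (Σfm)²/n = 62288 − 2740²/132 = 5412.2424
Population variance = 5412.2424 / 132 = 41.0018

41.002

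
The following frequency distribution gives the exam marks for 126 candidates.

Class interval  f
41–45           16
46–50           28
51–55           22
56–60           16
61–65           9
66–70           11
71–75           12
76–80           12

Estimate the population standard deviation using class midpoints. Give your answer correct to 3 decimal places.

11.181

Midpoints: 43, 48, 53, 58, 63, 68, 73, 78
n = 126, Σfm = 7253, mean = 57.5635
Σfm² = 433259
Σf(m − x̄)² = Σfm² − (Σfm)²/n = 433259 − 7253²/126 = 15750.9921
Population variance = 15750.9921 / 126 = 125.0079
Standard deviation = √125.0079 = 11.1807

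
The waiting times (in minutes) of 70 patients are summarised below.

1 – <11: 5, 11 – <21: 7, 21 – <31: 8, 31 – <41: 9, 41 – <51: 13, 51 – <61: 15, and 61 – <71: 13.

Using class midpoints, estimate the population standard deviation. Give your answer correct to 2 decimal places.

18.60

Midpoints: 6, 16, 26, 36, 46, 56, 66
n = 70, Σfm = 2970, mean = 42.4286
Σfm² = 150220
Σf(m − x̄)² = Σfm² − (Σfm)²/n = 150220 − 2970²/70 = 24207.1429
Population variance = 24207.1429 / 70 = 345.8163
Standard deviation = √345.8163 = 18.5961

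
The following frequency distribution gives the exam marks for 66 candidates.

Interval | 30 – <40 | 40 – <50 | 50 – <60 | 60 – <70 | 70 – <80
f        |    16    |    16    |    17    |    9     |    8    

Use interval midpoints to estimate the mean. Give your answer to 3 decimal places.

51.515

Midpoints: 35, 45, 55, 65, 75
Σfm = 16×35 + 16×45 + 17×55 + 9×65 + 8×75 = 3400
n = Σf = 66
Mean = 3400 / 66 = 51.5152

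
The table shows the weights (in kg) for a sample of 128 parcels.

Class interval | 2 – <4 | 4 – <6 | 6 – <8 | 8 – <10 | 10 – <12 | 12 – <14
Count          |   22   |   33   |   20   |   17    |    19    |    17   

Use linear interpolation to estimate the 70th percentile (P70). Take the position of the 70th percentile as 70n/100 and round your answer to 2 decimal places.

Cumulative frequencies: 22, 55, 75, 92, 111, 128
n = 128; position = 70n/100 = 89.6.
This falls in the class 8 – <10: L = 8, F = 75, f = 17, h = 2.
70th percentile ≈ 8 + ((89.6 − 75) / 17) × 2 = 9.7176

9.72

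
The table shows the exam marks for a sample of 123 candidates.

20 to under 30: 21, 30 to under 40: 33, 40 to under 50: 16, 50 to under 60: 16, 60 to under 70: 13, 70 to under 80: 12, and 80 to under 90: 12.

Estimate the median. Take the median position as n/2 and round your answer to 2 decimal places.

44.69

Cumulative frequencies: 21, 54, 70, 86, 99, 111, 123
n = 123; position = n/2 = 61.5.
This falls in the class 40 to under 50: L = 40, F = 54, f = 16, h = 10.
Median ≈ 40 + ((61.5 − 54) / 16) × 10 = 44.6875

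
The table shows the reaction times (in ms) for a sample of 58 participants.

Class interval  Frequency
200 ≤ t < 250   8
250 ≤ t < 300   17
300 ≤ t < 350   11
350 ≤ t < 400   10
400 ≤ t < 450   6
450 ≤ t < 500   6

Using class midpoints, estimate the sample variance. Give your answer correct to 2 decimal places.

5971.72

Midpoints: 225, 275, 325, 375, 425, 475
n = 58, Σfm = 19200, mean = 331.0345
Σfm² = 6696250
Σf(m − x̄)² = Σfm² − (Σfm)²/n = 6696250 − 19200²/58 = 340387.9310
Sample variance = 340387.9310 / 57 = 5971.7181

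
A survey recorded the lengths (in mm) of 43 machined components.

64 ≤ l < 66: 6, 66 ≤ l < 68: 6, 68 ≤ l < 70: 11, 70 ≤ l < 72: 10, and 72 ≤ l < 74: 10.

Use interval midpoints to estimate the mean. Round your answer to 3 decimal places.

69.558

Midpoints: 65, 67, 69, 71, 73
Σfm = 6×65 + 6×67 + 11×69 + 10×71 + 10×73 = 2991
n = Σf = 43
Mean = 2991 / 43 = 69.5581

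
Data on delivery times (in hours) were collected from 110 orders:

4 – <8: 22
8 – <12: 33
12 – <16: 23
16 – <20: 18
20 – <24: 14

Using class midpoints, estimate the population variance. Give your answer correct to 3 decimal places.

27.093

Midpoints: 6, 10, 14, 18, 22
n = 110, Σfm = 1416, mean = 12.8727
Σfm² = 21208
Σf(m − x̄)² = Σfm² − (Σfm)²/n = 21208 − 1416²/110 = 2980.2182
Population variance = 2980.2182 / 110 = 27.0929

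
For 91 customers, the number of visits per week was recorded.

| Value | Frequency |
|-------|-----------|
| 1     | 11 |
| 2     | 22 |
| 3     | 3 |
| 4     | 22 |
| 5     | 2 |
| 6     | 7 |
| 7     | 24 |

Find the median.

4

Cumulative frequencies: 11, 33, 36, 58, 60, 67, 91
n = 91, so the median is the value in position (n+1)/2 = 46.
Position 46 falls at value 4.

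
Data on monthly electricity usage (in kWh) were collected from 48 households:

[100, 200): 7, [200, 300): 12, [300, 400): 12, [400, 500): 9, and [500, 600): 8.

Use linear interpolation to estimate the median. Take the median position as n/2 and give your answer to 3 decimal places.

341.667

Cumulative frequencies: 7, 19, 31, 40, 48
n = 48; position = n/2 = 24.
This falls in the class [300, 400): L = 300, F = 19, f = 12, h = 100.
Median ≈ 300 + ((24 − 19) / 12) × 100 = 341.6667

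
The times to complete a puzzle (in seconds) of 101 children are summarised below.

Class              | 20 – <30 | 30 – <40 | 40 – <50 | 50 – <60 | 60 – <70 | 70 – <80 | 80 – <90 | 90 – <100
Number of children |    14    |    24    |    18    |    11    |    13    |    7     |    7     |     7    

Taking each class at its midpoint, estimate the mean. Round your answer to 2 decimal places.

51.83

Midpoints: 25, 35, 45, 55, 65, 75, 85, 95
Σfm = 14×25 + 24×35 + 18×45 + 11×55 + 13×65 + 7×75 + 7×85 + 7×95 = 5235
n = Σf = 101
Mean = 5235 / 101 = 51.8317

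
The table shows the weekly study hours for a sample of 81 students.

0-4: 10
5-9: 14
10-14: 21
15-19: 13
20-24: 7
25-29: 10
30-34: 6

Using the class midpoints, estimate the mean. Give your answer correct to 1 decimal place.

Midpoints: 2, 7, 12, 17, 22, 27, 32
Σfm = 10×2 + 14×7 + 21×12 + 13×17 + 7×22 + 10×27 + 6×32 = 1207
n = Σf = 81
Mean = 1207 / 81 = 14.9012

14.9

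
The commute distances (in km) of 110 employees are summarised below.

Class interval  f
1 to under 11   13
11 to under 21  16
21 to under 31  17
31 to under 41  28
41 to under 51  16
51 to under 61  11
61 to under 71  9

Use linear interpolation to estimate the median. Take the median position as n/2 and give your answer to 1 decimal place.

34.2

Cumulative frequencies: 13, 29, 46, 74, 90, 101, 110
n = 110; position = n/2 = 55.
This falls in the class 31 to under 41: L = 31, F = 46, f = 28, h = 10.
Median ≈ 31 + ((55 − 46) / 28) × 10 = 34.2143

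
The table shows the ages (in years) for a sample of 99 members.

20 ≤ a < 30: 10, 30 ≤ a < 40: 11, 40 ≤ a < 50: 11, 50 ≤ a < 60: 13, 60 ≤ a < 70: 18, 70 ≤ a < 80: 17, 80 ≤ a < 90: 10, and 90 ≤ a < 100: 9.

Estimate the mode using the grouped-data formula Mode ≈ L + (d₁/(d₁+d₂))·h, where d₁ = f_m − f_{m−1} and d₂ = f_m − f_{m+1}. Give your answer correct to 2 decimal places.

Modal class: 60 ≤ a < 70 (highest frequency 18).
d₁ = 18 − 13 = 5, d₂ = 18 − 17 = 1
Mode ≈ 60 + (5/(5+1)) × 10 = 60 + 8.3333 = 68.3333

68.33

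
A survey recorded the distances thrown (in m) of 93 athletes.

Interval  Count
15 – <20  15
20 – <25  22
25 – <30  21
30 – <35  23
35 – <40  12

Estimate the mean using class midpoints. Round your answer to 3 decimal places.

Midpoints: 17.5, 22.5, 27.5, 32.5, 37.5
Σfm = 15×17.5 + 22×22.5 + 21×27.5 + 23×32.5 + 12×37.5 = 2532.5
n = Σf = 93
Mean = 2532.5 / 93 = 27.2312

27.231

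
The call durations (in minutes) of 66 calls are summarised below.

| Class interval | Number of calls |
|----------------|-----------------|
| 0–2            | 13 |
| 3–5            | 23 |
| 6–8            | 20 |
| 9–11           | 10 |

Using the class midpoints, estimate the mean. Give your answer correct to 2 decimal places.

Midpoints: 1, 4, 7, 10
Σfm = 13×1 + 23×4 + 20×7 + 10×10 = 345
n = Σf = 66
Mean = 345 / 66 = 5.2273

5.23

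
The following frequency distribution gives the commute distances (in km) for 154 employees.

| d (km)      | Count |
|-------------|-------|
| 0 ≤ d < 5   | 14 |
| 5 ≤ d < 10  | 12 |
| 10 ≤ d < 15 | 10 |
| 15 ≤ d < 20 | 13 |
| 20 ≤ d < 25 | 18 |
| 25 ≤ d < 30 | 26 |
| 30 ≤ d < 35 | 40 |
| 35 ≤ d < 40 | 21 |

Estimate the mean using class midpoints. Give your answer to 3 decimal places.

23.929

Midpoints: 2.5, 7.5, 12.5, 17.5, 22.5, 27.5, 32.5, 37.5
Σfm = 14×2.5 + 12×7.5 + 10×12.5 + 13×17.5 + 18×22.5 + 26×27.5 + 40×32.5 + 21×37.5 = 3685
n = Σf = 154
Mean = 3685 / 154 = 23.9286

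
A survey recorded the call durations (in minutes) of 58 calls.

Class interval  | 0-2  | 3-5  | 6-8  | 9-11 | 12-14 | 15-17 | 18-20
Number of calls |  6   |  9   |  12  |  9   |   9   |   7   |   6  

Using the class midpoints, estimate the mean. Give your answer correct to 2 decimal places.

Midpoints: 1, 4, 7, 10, 13, 16, 19
Σfm = 6×1 + 9×4 + 12×7 + 9×10 + 9×13 + 7×16 + 6×19 = 559
n = Σf = 58
Mean = 559 / 58 = 9.6379

9.64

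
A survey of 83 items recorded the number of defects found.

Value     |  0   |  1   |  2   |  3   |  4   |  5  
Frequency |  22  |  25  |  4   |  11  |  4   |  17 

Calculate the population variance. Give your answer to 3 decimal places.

3.530

Values: 0, 1, 2, 3, 4, 5
n = 83, Σfx = 167, mean = 2.0120
Σfx² = 629
Σf(x − x̄)² = Σfx² − (Σfx)²/n = 629 − 167²/83 = 292.9880
Population variance = 292.9880 / 83 = 3.5300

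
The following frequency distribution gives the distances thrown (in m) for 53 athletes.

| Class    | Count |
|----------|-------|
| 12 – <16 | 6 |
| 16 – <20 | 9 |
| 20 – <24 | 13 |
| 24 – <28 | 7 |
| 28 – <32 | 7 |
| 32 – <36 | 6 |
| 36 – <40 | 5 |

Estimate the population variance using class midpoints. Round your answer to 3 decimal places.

52.756

Midpoints: 14, 18, 22, 26, 30, 34, 38
n = 53, Σfm = 1318, mean = 24.8679
Σfm² = 35572
Σf(m − x̄)² = Σfm² − (Σfm)²/n = 35572 − 1318²/53 = 2796.0755
Population variance = 2796.0755 / 53 = 52.7561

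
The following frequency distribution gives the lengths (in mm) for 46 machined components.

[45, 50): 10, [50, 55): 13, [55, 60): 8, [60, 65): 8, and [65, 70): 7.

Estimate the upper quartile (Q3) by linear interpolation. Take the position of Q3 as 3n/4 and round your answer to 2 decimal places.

Cumulative frequencies: 10, 23, 31, 39, 46
n = 46; position = 3n/4 = 34.5.
This falls in the class [60, 65): L = 60, F = 31, f = 8, h = 5.
Upper quartile ≈ 60 + ((34.5 − 31) / 8) × 5 = 62.1875

62.19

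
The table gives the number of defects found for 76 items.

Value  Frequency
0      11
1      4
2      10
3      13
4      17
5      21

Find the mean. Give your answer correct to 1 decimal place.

Values: 0, 1, 2, 3, 4, 5
Σfx = 11×0 + 4×1 + 10×2 + 13×3 + 17×4 + 21×5 = 236
n = Σf = 76
Mean = 236 / 76 = 3.1053

3.1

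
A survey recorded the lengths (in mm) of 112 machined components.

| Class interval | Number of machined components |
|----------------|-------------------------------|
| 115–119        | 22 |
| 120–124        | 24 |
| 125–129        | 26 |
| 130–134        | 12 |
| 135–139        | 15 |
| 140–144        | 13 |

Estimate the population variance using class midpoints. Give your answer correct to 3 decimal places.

Midpoints: 117, 122, 127, 132, 137, 142
n = 112, Σfm = 14289, mean = 127.5804
Σfm² = 1830483
Σf(m − x̄)² = Σfm² − (Σfm)²/n = 1830483 − 14289²/112 = 7487.2768
Population variance = 7487.2768 / 112 = 66.8507

66.851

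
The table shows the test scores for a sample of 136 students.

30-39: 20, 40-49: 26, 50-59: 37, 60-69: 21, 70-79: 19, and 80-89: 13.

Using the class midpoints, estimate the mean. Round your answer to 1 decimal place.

Midpoints: 34.5, 44.5, 54.5, 64.5, 74.5, 84.5
Σfm = 20×34.5 + 26×44.5 + 37×54.5 + 21×64.5 + 19×74.5 + 13×84.5 = 7732
n = Σf = 136
Mean = 7732 / 136 = 56.8529

56.9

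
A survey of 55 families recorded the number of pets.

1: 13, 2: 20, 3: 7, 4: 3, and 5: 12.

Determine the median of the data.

2

Cumulative frequencies: 13, 33, 40, 43, 55
n = 55, so the median is the value in position (n+1)/2 = 28.
Position 28 falls at value 2.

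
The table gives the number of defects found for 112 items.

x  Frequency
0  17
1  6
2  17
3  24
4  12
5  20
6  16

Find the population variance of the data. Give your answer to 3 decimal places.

Values: 0, 1, 2, 3, 4, 5, 6
n = 112, Σfx = 356, mean = 3.1786
Σfx² = 1558
Σf(x − x̄)² = Σfx² − (Σfx)²/n = 1558 − 356²/112 = 426.4286
Population variance = 426.4286 / 112 = 3.8074

3.807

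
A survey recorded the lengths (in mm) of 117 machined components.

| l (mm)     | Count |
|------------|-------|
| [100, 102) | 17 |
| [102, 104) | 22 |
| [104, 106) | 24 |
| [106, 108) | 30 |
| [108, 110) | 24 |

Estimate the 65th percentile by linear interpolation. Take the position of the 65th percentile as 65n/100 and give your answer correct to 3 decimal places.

106.870

Cumulative frequencies: 17, 39, 63, 93, 117
n = 117; position = 65n/100 = 76.05.
This falls in the class [106, 108): L = 106, F = 63, f = 30, h = 2.
65th percentile ≈ 106 + ((76.05 − 63) / 30) × 2 = 106.8700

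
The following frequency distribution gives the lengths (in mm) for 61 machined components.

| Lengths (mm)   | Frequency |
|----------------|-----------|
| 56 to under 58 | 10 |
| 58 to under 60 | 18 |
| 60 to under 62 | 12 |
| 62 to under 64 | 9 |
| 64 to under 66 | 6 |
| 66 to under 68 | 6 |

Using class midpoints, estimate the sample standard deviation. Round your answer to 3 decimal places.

Midpoints: 57, 59, 61, 63, 65, 67
n = 61, Σfm = 3723, mean = 61.0328
Σfm² = 227805
Σf(m − x̄)² = Σfm² − (Σfm)²/n = 227805 − 3723²/61 = 579.9344
Sample variance = 579.9344 / 60 = 9.6656
Standard deviation = √9.6656 = 3.1090

3.109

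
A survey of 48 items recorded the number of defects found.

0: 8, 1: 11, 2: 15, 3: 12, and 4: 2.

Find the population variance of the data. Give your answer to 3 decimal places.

1.260

Values: 0, 1, 2, 3, 4
n = 48, Σfx = 85, mean = 1.7708
Σfx² = 211
Σf(x − x̄)² = Σfx² − (Σfx)²/n = 211 − 85²/48 = 60.4792
Population variance = 60.4792 / 48 = 1.2600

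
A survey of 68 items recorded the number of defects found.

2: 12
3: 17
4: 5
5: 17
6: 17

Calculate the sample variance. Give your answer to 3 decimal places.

Values: 2, 3, 4, 5, 6
n = 68, Σfx = 282, mean = 4.1471
Σfx² = 1318
Σf(x − x̄)² = Σfx² − (Σfx)²/n = 1318 − 282²/68 = 148.5294
Sample variance = 148.5294 / 67 = 2.2169

2.217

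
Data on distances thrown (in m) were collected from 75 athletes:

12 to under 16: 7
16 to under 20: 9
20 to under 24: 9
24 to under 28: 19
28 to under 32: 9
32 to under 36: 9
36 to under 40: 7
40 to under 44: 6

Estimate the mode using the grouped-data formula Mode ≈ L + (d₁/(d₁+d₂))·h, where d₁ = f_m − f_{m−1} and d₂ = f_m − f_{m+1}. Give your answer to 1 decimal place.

Modal class: 24 to under 28 (highest frequency 19).
d₁ = 19 − 9 = 10, d₂ = 19 − 9 = 10
Mode ≈ 24 + (10/(10+10)) × 4 = 24 + 2.0000 = 26.0000

26.0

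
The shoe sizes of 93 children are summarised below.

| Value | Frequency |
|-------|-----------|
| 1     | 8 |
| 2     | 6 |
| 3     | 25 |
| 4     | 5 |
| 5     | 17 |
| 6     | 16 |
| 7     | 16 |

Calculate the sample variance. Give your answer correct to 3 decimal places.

3.609

Values: 1, 2, 3, 4, 5, 6, 7
n = 93, Σfx = 408, mean = 4.3871
Σfx² = 2122
Σf(x − x̄)² = Σfx² − (Σfx)²/n = 2122 − 408²/93 = 332.0645
Sample variance = 332.0645 / 92 = 3.6094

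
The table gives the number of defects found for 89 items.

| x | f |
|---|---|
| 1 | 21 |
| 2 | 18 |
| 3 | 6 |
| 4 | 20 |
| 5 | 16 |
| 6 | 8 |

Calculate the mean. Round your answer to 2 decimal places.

Values: 1, 2, 3, 4, 5, 6
Σfx = 21×1 + 18×2 + 6×3 + 20×4 + 16×5 + 8×6 = 283
n = Σf = 89
Mean = 283 / 89 = 3.1798

3.18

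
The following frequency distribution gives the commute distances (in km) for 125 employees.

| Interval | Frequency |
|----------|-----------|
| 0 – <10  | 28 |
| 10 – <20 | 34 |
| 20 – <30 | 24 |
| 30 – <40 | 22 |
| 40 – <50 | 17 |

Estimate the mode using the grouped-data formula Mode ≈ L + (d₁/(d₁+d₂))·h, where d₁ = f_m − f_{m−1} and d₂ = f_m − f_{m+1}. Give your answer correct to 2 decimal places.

Modal class: 10 – <20 (highest frequency 34).
d₁ = 34 − 28 = 6, d₂ = 34 − 24 = 10
Mode ≈ 10 + (6/(6+10)) × 10 = 10 + 3.7500 = 13.7500

13.75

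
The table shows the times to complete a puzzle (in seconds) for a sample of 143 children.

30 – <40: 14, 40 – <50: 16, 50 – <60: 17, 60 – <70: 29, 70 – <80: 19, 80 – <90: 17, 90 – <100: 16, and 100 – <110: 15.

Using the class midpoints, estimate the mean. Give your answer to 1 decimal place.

69.9

Midpoints: 35, 45, 55, 65, 75, 85, 95, 105
Σfm = 14×35 + 16×45 + 17×55 + 29×65 + 19×75 + 17×85 + 16×95 + 15×105 = 9995
n = Σf = 143
Mean = 9995 / 143 = 69.8951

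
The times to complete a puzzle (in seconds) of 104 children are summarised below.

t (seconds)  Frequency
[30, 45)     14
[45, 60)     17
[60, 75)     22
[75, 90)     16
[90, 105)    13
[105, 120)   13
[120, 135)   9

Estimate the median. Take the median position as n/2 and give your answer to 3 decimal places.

Cumulative frequencies: 14, 31, 53, 69, 82, 95, 104
n = 104; position = n/2 = 52.
This falls in the class [60, 75): L = 60, F = 31, f = 22, h = 15.
Median ≈ 60 + ((52 − 31) / 22) × 15 = 74.3182

74.318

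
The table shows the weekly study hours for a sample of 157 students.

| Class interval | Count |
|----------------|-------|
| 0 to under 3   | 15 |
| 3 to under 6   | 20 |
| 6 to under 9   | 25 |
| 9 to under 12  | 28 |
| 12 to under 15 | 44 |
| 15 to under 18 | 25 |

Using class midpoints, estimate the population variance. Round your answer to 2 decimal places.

Midpoints: 1.5, 4.5, 7.5, 10.5, 13.5, 16.5
n = 157, Σfm = 1600.5, mean = 10.1943
Σfm² = 19757.25
Σf(m − x̄)² = Σfm² − (Σfm)²/n = 19757.25 − 1600.5²/157 = 3441.3248
Population variance = 3441.3248 / 157 = 21.9193

21.92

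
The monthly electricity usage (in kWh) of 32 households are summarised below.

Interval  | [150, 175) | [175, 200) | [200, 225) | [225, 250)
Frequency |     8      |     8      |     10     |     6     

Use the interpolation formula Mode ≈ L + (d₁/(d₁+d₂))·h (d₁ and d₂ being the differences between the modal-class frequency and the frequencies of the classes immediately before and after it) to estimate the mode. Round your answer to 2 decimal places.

Modal class: [200, 225) (highest frequency 10).
d₁ = 10 − 8 = 2, d₂ = 10 − 6 = 4
Mode ≈ 200 + (2/(2+4)) × 25 = 200 + 8.3333 = 208.3333

208.33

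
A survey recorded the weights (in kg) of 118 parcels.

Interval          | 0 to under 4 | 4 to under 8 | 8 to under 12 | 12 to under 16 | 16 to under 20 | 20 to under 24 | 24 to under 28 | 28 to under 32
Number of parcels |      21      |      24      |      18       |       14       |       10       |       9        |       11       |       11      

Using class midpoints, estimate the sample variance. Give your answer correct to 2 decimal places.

84.67

Midpoints: 2, 6, 10, 14, 18, 22, 26, 30
n = 118, Σfm = 1556, mean = 13.1864
Σfm² = 30424
Σf(m − x̄)² = Σfm² − (Σfm)²/n = 30424 − 1556²/118 = 9905.8983
Sample variance = 9905.8983 / 117 = 84.6658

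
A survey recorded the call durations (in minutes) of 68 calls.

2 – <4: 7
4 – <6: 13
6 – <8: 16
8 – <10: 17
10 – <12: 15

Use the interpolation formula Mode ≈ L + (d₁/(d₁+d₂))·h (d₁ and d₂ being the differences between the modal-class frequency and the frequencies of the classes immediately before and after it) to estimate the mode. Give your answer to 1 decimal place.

8.7

Modal class: 8 – <10 (highest frequency 17).
d₁ = 17 − 16 = 1, d₂ = 17 − 15 = 2
Mode ≈ 8 + (1/(1+2)) × 2 = 8 + 0.6667 = 8.6667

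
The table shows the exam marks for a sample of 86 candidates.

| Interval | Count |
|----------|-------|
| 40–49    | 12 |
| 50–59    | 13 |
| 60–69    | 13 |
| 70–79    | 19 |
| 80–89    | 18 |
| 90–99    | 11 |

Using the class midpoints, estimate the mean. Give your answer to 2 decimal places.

Midpoints: 44.5, 54.5, 64.5, 74.5, 84.5, 94.5
Σfm = 12×44.5 + 13×54.5 + 13×64.5 + 19×74.5 + 18×84.5 + 11×94.5 = 6057
n = Σf = 86
Mean = 6057 / 86 = 70.4302

70.43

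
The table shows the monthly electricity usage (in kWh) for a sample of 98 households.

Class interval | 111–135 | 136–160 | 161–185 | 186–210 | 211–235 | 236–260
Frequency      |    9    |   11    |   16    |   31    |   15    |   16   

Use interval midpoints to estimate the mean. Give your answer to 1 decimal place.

Midpoints: 123, 148, 173, 198, 223, 248
Σfm = 9×123 + 11×148 + 16×173 + 31×198 + 15×223 + 16×248 = 18954
n = Σf = 98
Mean = 18954 / 98 = 193.4082

193.4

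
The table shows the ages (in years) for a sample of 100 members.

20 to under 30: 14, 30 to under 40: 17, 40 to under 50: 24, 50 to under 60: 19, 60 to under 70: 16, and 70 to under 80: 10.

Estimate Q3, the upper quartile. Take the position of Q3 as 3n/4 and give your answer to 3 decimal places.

60.625

Cumulative frequencies: 14, 31, 55, 74, 90, 100
n = 100; position = 3n/4 = 75.
This falls in the class 60 to under 70: L = 60, F = 74, f = 16, h = 10.
Upper quartile ≈ 60 + ((75 − 74) / 16) × 10 = 60.6250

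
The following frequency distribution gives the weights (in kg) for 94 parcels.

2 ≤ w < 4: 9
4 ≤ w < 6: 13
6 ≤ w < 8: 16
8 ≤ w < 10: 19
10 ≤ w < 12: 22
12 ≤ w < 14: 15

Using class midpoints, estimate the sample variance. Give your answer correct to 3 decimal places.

Midpoints: 3, 5, 7, 9, 11, 13
n = 94, Σfm = 812, mean = 8.6383
Σfm² = 7926
Σf(m − x̄)² = Σfm² − (Σfm)²/n = 7926 − 812²/94 = 911.7021
Sample variance = 911.7021 / 93 = 9.8032

9.803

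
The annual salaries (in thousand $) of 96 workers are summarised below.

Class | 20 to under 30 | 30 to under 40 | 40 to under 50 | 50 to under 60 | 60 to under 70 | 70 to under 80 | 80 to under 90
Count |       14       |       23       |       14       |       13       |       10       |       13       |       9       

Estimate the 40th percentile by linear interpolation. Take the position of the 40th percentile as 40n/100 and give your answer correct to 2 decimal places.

41.00

Cumulative frequencies: 14, 37, 51, 64, 74, 87, 96
n = 96; position = 40n/100 = 38.4.
This falls in the class 40 to under 50: L = 40, F = 37, f = 14, h = 10.
40th percentile ≈ 40 + ((38.4 − 37) / 14) × 10 = 41.0000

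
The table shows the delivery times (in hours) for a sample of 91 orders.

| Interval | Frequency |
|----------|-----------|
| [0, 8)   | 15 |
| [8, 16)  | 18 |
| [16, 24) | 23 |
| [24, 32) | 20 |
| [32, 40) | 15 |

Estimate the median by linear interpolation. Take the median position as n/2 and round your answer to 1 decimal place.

Cumulative frequencies: 15, 33, 56, 76, 91
n = 91; position = n/2 = 45.5.
This falls in the class [16, 24): L = 16, F = 33, f = 23, h = 8.
Median ≈ 16 + ((45.5 − 33) / 23) × 8 = 20.3478

20.3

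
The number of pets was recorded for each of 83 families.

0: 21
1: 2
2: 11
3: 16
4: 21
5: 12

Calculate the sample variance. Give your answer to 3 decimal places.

Values: 0, 1, 2, 3, 4, 5
n = 83, Σfx = 216, mean = 2.6024
Σfx² = 826
Σf(x − x̄)² = Σfx² − (Σfx)²/n = 826 − 216²/83 = 263.8795
Sample variance = 263.8795 / 82 = 3.2180

3.218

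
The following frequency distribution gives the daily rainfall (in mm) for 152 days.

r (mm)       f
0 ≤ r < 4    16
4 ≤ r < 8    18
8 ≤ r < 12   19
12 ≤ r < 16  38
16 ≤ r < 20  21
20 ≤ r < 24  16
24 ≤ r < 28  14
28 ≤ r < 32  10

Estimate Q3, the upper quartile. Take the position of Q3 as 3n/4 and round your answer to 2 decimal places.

20.50

Cumulative frequencies: 16, 34, 53, 91, 112, 128, 142, 152
n = 152; position = 3n/4 = 114.
This falls in the class 20 ≤ r < 24: L = 20, F = 112, f = 16, h = 4.
Upper quartile ≈ 20 + ((114 − 112) / 16) × 4 = 20.5000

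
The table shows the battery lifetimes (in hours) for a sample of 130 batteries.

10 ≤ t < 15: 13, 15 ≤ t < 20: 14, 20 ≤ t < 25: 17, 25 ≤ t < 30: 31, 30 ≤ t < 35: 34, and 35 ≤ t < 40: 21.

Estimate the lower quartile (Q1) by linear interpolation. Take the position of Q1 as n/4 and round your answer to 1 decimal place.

21.6

Cumulative frequencies: 13, 27, 44, 75, 109, 130
n = 130; position = n/4 = 32.5.
This falls in the class 20 ≤ t < 25: L = 20, F = 27, f = 17, h = 5.
Lower quartile ≈ 20 + ((32.5 − 27) / 17) × 5 = 21.6176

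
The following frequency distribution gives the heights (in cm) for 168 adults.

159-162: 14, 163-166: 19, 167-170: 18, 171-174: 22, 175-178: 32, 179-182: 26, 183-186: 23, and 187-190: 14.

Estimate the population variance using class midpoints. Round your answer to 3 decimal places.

Midpoints: 160.5, 164.5, 168.5, 172.5, 176.5, 180.5, 184.5, 188.5
n = 168, Σfm = 29424, mean = 175.1429
Σfm² = 5164822
Σf(m − x̄)² = Σfm² − (Σfm)²/n = 5164822 − 29424²/168 = 11418.5714
Population variance = 11418.5714 / 168 = 67.9677

67.968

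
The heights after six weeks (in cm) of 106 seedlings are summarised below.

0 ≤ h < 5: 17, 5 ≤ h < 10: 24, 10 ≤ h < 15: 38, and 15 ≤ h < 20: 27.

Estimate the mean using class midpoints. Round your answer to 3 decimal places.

11.038

Midpoints: 2.5, 7.5, 12.5, 17.5
Σfm = 17×2.5 + 24×7.5 + 38×12.5 + 27×17.5 = 1170
n = Σf = 106
Mean = 1170 / 106 = 11.0377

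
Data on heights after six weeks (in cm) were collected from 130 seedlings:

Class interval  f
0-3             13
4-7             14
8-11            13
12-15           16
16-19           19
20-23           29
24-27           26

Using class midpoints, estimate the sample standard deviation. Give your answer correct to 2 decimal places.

Midpoints: 1.5, 5.5, 9.5, 13.5, 17.5, 21.5, 25.5
n = 130, Σfm = 2055, mean = 15.8077
Σfm² = 40672.5
Σf(m − x̄)² = Σfm² − (Σfm)²/n = 40672.5 − 2055²/130 = 8187.6923
Sample variance = 8187.6923 / 129 = 63.4705
Standard deviation = √63.4705 = 7.9668

7.97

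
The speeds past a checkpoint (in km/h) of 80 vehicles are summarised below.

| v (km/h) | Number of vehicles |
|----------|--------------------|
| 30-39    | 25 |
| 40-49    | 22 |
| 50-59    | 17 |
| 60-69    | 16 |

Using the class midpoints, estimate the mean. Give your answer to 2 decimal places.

Midpoints: 34.5, 44.5, 54.5, 64.5
Σfm = 25×34.5 + 22×44.5 + 17×54.5 + 16×64.5 = 3800
n = Σf = 80
Mean = 3800 / 80 = 47.5000

47.50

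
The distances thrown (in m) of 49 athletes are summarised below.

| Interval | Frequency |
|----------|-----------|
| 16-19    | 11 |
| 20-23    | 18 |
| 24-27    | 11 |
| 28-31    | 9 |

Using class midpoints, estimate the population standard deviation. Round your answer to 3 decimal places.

4.096

Midpoints: 17.5, 21.5, 25.5, 29.5
n = 49, Σfm = 1125.5, mean = 22.9694
Σfm² = 26674.25
Σf(m − x̄)² = Σfm² − (Σfm)²/n = 26674.25 − 1125.5²/49 = 822.2041
Population variance = 822.2041 / 49 = 16.7797
Standard deviation = √16.7797 = 4.0963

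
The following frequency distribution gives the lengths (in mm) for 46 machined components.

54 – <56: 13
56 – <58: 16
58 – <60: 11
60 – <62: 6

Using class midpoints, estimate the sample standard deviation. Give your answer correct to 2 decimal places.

Midpoints: 55, 57, 59, 61
n = 46, Σfm = 2642, mean = 57.4348
Σfm² = 151926
Σf(m − x̄)² = Σfm² − (Σfm)²/n = 151926 − 2642²/46 = 183.3043
Sample variance = 183.3043 / 45 = 4.0734
Standard deviation = √4.0734 = 2.0183

2.02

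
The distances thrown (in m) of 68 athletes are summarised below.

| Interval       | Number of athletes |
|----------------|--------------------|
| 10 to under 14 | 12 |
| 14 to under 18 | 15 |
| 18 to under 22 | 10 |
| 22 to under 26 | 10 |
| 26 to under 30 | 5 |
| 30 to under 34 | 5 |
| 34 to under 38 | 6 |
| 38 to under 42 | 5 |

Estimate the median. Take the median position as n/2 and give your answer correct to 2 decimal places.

20.80

Cumulative frequencies: 12, 27, 37, 47, 52, 57, 63, 68
n = 68; position = n/2 = 34.
This falls in the class 18 to under 22: L = 18, F = 27, f = 10, h = 4.
Median ≈ 18 + ((34 − 27) / 10) × 4 = 20.8000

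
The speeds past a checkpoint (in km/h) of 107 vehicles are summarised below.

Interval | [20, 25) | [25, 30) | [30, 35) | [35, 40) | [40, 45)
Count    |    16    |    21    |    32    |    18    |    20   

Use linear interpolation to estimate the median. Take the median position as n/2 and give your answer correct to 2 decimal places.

Cumulative frequencies: 16, 37, 69, 87, 107
n = 107; position = n/2 = 53.5.
This falls in the class [30, 35): L = 30, F = 37, f = 32, h = 5.
Median ≈ 30 + ((53.5 − 37) / 32) × 5 = 32.5781

32.58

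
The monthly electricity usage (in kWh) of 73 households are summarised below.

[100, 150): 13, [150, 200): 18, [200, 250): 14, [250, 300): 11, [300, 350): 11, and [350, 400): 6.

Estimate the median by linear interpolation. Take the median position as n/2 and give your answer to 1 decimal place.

219.6

Cumulative frequencies: 13, 31, 45, 56, 67, 73
n = 73; position = n/2 = 36.5.
This falls in the class [200, 250): L = 200, F = 31, f = 14, h = 50.
Median ≈ 200 + ((36.5 − 31) / 14) × 50 = 219.6429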